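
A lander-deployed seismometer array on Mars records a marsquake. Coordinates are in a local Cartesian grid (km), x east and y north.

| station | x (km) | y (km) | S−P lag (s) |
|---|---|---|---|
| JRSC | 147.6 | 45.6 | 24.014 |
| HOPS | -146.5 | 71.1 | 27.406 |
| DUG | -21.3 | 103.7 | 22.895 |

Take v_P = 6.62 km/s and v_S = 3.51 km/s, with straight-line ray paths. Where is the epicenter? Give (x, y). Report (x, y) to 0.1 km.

(6.4, -65.1)

Distance from S−P lag: d = Δt · v_P v_S / (v_P − v_S) = Δt · (6.62·3.51)/(6.62−3.51) ≈ 7.4714·Δt.
So d_JRSC = 179.42, d_HOPS = 204.76, d_DUG = 171.06 km.
Circle about each station: (x − 147.6)² + (y − 45.6)² = 179.42²; (x + 146.5)² + (y − 71.1)² = 204.76²; (x + 21.3)² + (y − 103.7)² = 171.06².
Subtracting the JRSC equation from the HOPS and DUG equations removes the quadratic terms:
-588.2 x + 51.0 y = -7082.78
-337.8 x + 116.2 y = -9727.73
Solving the 2×2 system: x ≈ 6.4, y ≈ -65.1 km.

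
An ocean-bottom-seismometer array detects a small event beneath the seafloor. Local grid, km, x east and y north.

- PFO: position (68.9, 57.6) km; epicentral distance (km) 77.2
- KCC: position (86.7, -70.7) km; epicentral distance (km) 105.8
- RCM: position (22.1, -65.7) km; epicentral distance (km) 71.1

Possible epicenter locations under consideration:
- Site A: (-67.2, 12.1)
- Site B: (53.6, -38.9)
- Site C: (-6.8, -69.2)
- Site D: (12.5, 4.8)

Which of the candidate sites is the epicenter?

Site D

For each candidate, compare |candidate − station| to the reported distance:
Site A: residuals PFO 66.3, KCC 69.0, RCM 47.3 → max 69.0 km
Site B: residuals PFO 20.5, KCC 59.9, RCM 29.7 → max 59.9 km
Site C: residuals PFO 70.5, KCC 12.3, RCM 42.0 → max 70.5 km
Site D: residuals PFO 0.1, KCC 0.1, RCM 0.1 → max 0.1 km
Only Site D has all residuals ≈ 0.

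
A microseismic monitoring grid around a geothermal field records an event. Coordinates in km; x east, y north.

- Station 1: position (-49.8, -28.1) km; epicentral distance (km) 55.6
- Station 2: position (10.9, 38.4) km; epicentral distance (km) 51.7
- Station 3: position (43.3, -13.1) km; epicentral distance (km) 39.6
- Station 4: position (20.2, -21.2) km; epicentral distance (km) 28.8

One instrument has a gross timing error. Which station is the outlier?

Station 4

Solve using three stations at a time. Using Station 1, Station 2, Station 3 (subtract circle equations pairwise → linear system) gives (x, y) ≈ (3.7, -12.8).
Distances from that point to each station vs reported:
  Station 1: calculated 55.6 vs reported 55.6 → residual 0.0 km
  Station 2: calculated 51.7 vs reported 51.7 → residual 0.0 km
  Station 3: calculated 39.6 vs reported 39.6 → residual 0.0 km
  Station 4: calculated 18.5 vs reported 28.8 → residual 10.3 km
Station 1, Station 2, Station 3 are mutually consistent (residuals ≈ 0); Station 4 is off by 10.3 km.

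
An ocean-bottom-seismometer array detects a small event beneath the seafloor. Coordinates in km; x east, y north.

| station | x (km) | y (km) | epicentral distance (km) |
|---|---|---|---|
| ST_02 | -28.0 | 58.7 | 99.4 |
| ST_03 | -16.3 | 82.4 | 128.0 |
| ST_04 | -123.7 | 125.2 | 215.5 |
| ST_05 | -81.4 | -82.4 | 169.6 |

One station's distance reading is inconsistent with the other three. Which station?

Solve using three stations at a time. Using ST_02, ST_04, ST_05 (subtract circle equations pairwise → linear system) gives (x, y) ≈ (59.5, 11.8).
Distances from that point to each station vs reported:
  ST_02: calculated 99.3 vs reported 99.4 → residual 0.1 km
  ST_03: calculated 103.6 vs reported 128.0 → residual 24.4 km
  ST_04: calculated 215.4 vs reported 215.5 → residual 0.1 km
  ST_05: calculated 169.5 vs reported 169.6 → residual 0.1 km
ST_02, ST_04, ST_05 are mutually consistent (residuals ≈ 0); ST_03 is off by 24.4 km.

ST_03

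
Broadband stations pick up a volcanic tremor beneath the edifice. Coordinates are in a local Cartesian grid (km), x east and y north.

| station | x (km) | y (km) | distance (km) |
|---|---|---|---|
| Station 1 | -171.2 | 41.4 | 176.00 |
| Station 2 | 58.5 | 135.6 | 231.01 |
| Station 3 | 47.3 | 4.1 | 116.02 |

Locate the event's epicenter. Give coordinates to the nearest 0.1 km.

-38.4 km east, -74.1 km north

Circle about each station: (x + 171.2)² + (y − 41.4)² = 176.00²; (x − 58.5)² + (y − 135.6)² = 231.01²; (x − 47.3)² + (y − 4.1)² = 116.02².
Subtracting the Station 1 equation from the Station 2 and Station 3 equations removes the quadratic terms:
459.4 x + 188.4 y = -31603.41
437.0 x − 74.6 y = -11253.94
Solving the 2×2 system: x ≈ -38.4, y ≈ -74.1 km.
Check against Station 1 (with the unrounded x, y): √((x + 171.2)²+(y − 41.4)²) = 176.00 ≈ 176.00 km. ✓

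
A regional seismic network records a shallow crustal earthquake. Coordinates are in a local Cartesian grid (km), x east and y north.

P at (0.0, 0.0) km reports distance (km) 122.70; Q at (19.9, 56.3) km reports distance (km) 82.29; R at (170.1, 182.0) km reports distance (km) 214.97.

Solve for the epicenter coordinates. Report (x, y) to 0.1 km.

Circle about each station: x² + y² = 122.70²; (x − 19.9)² + (y − 56.3)² = 82.29²; (x − 170.1)² + (y − 182.0)² = 214.97².
Subtracting pairs of circle equations eliminates x²+y² and gives linear equations (the radical axes):
39.8 x + 112.6 y = 11849.35
340.2 x + 364.0 y = 30901.20
Solving the 2×2 system: x ≈ -35.0, y ≈ 117.6 km.

-35.0 km east, 117.6 km north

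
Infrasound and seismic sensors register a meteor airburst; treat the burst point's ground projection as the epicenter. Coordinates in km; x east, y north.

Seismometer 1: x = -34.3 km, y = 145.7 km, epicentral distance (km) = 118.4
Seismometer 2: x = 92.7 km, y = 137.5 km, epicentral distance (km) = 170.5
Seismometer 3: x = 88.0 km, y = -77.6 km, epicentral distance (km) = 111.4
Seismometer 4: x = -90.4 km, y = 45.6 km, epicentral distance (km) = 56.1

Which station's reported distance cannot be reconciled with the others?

Seismometer 3

Solve using three stations at a time. Using Seismometer 1, Seismometer 2, Seismometer 4 (subtract circle equations pairwise → linear system) gives (x, y) ≈ (-37.4, 27.4).
Distances from that point to each station vs reported:
  Seismometer 1: calculated 118.4 vs reported 118.4 → residual 0.0 km
  Seismometer 2: calculated 170.5 vs reported 170.5 → residual 0.0 km
  Seismometer 3: calculated 163.6 vs reported 111.4 → residual 52.2 km
  Seismometer 4: calculated 56.0 vs reported 56.1 → residual 0.1 km
Seismometer 1, Seismometer 2, Seismometer 4 are mutually consistent (residuals ≈ 0); Seismometer 3 is off by 52.2 km.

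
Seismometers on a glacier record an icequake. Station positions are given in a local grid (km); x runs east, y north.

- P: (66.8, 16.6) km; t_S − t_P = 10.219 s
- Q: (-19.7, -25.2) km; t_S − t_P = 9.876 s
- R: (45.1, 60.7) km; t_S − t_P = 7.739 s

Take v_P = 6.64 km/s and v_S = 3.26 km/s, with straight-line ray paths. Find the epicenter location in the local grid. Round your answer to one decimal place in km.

Distance from S−P lag: d = Δt · v_P v_S / (v_P − v_S) = Δt · (6.64·3.26)/(6.64−3.26) ≈ 6.4043·Δt.
So d_P = 65.45, d_Q = 63.25, d_R = 49.56 km.
Circle about each station: (x − 66.8)² + (y − 16.6)² = 65.45²; (x + 19.7)² + (y + 25.2)² = 63.25²; (x − 45.1)² + (y − 60.7)² = 49.56².
Subtracting the P equation from the Q and R equations removes the quadratic terms:
-173.0 x − 83.6 y = -3431.53
-43.4 x + 88.2 y = 2808.21
Solving the 2×2 system: x ≈ 3.6, y ≈ 33.6 km.
Check against P (with the unrounded x, y): √((x − 66.8)²+(y − 16.6)²) = 65.45 ≈ 65.45 km. ✓

3.6 km east, 33.6 km north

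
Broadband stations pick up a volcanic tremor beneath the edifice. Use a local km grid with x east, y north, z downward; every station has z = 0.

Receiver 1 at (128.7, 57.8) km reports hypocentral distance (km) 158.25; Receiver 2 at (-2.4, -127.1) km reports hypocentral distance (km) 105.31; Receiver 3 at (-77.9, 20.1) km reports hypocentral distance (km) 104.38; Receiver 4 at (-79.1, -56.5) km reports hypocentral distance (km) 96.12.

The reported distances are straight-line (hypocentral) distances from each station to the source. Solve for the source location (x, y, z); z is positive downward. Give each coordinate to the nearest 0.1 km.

Each station gives a sphere (x−x_i)² + (y−y_i)² + z² = d_i² (stations at z=0).
Subtracting the Receiver 1 sphere from Receiver 2 and Receiver 3: z² cancels, leaving linear equations in x and y:
-262.2 x − 369.8 y = 10208.51
-413.2 x − 75.4 y = 715.77
Solving: x ≈ 3.796, y ≈ -30.297 km (keep extra digits for the depth step; rounded: 3.8, -30.3).
Then from the Receiver 1 sphere: z² = 158.25² − (x − 128.7)² − (y − 57.8)² with x = 3.796, y = -30.297, so z ≈ 41.000 ≈ 41.0 km.
Check against Receiver 4 (with the unrounded solution): distance 96.12 ≈ 96.12 km. ✓

(3.8, -30.3, 41.0)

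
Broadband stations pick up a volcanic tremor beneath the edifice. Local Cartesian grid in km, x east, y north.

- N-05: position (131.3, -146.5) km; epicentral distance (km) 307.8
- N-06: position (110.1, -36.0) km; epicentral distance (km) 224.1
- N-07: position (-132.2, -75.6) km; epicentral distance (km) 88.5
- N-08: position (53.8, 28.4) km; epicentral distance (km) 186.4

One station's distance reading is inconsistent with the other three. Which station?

Solve using three stations at a time. Using N-05, N-07, N-08 (subtract circle equations pairwise → linear system) gives (x, y) ≈ (-132.0, 13.0).
Distances from that point to each station vs reported:
  N-05: calculated 307.8 vs reported 307.8 → residual 0.0 km
  N-06: calculated 247.0 vs reported 224.1 → residual 22.9 km
  N-07: calculated 88.6 vs reported 88.5 → residual 0.1 km
  N-08: calculated 186.4 vs reported 186.4 → residual 0.0 km
N-05, N-07, N-08 are mutually consistent (residuals ≈ 0); N-06 is off by 22.9 km.

N-06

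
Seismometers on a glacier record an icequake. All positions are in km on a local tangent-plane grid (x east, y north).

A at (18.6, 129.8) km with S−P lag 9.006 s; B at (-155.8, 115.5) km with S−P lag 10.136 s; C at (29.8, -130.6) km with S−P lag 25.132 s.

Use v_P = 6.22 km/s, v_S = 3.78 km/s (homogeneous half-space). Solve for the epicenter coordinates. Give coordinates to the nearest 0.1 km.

Distance from S−P lag: d = Δt · v_P v_S / (v_P − v_S) = Δt · (6.22·3.78)/(6.22−3.78) ≈ 9.6359·Δt.
So d_A = 86.78, d_B = 97.67, d_C = 242.17 km.
Circle about each station: (x − 18.6)² + (y − 129.8)² = 86.78²; (x + 155.8)² + (y − 115.5)² = 97.67²; (x − 29.8)² + (y + 130.6)² = 242.17².
Subtracting pairs of circle equations eliminates x²+y² and gives linear equations (the radical axes):
-348.8 x − 28.6 y = 18411.23
22.4 x − 520.8 y = -50365.14
Solving the 2×2 system: x ≈ -60.5, y ≈ 94.1 km.

x ≈ -60.5 km, y ≈ 94.1 km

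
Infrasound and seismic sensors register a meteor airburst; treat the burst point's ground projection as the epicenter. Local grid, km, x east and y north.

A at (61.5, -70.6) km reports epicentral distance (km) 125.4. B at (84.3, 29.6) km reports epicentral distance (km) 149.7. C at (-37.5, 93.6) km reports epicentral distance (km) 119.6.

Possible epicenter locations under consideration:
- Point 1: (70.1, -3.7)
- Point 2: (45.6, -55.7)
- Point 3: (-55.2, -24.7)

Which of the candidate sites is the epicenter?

Point 3

For each candidate, compare |candidate − station| to the reported distance:
Point 1: residuals A 57.9, B 113.5, C 25.5 → max 113.5 km
Point 2: residuals A 103.6, B 56.0, C 51.3 → max 103.6 km
Point 3: residuals A 0.0, B 0.0, C 0.0 → max 0.0 km
Only Point 3 has all residuals ≈ 0.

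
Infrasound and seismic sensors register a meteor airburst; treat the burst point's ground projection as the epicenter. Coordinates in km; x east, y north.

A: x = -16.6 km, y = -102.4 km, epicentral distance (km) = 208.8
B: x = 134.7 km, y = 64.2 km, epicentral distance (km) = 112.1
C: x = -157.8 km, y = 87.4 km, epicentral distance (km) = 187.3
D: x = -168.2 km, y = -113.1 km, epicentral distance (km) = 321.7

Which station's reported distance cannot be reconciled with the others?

D

Solve using three stations at a time. Using A, B, C (subtract circle equations pairwise → linear system) gives (x, y) ≈ (29.0, 101.4).
Distances from that point to each station vs reported:
  A: calculated 208.8 vs reported 208.8 → residual 0.0 km
  B: calculated 112.1 vs reported 112.1 → residual 0.0 km
  C: calculated 187.3 vs reported 187.3 → residual 0.0 km
  D: calculated 291.3 vs reported 321.7 → residual 30.4 km
A, B, C are mutually consistent (residuals ≈ 0); D is off by 30.4 km.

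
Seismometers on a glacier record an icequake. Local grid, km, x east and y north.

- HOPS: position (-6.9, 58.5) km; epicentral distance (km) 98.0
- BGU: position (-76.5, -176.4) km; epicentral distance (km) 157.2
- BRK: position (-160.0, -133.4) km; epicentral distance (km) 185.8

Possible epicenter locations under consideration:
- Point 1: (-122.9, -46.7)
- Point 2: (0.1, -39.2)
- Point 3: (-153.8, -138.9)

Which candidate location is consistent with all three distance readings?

Point 2

For each candidate, compare |candidate − station| to the reported distance:
Point 1: residuals HOPS 58.6, BGU 19.5, BRK 91.5 → max 91.5 km
Point 2: residuals HOPS 0.0, BGU 0.1, BRK 0.0 → max 0.1 km
Point 3: residuals HOPS 148.1, BGU 71.3, BRK 177.5 → max 177.5 km
Only Point 2 has all residuals ≈ 0.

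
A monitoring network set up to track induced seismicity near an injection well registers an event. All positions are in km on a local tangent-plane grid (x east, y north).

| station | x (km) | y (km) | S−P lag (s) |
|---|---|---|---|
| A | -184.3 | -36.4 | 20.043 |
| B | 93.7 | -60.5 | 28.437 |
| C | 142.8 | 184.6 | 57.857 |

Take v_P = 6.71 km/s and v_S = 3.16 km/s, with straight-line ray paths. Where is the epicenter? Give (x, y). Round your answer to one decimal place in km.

(-74.5, -84.1)

Distance from S−P lag: d = Δt · v_P v_S / (v_P − v_S) = Δt · (6.71·3.16)/(6.71−3.16) ≈ 5.9728·Δt.
So d_A = 119.71, d_B = 169.85, d_C = 345.57 km.
Circle about each station: (x + 184.3)² + (y + 36.4)² = 119.71²; (x − 93.7)² + (y + 60.5)² = 169.85²; (x − 142.8)² + (y − 184.6)² = 345.57².
Subtracting pairs of circle equations eliminates x²+y² and gives linear equations (the radical axes):
556.0 x − 48.2 y = -37370.05
654.2 x + 442.0 y = -85910.59
Solving the 2×2 system: x ≈ -74.5, y ≈ -84.1 km.
Check against A (with the unrounded x, y): √((x + 184.3)²+(y + 36.4)²) = 119.71 ≈ 119.71 km. ✓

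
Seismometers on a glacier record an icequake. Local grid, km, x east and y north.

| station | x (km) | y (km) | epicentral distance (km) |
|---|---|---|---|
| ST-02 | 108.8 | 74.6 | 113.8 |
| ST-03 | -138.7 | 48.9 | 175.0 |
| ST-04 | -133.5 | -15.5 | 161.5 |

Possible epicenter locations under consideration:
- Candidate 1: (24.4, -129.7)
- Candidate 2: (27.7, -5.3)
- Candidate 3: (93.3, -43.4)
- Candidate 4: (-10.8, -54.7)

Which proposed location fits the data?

Candidate 2

For each candidate, compare |candidate − station| to the reported distance:
Candidate 1: residuals ST-02 107.2, ST-03 66.9, ST-04 33.4 → max 107.2 km
Candidate 2: residuals ST-02 0.0, ST-03 0.0, ST-04 0.0 → max 0.0 km
Candidate 3: residuals ST-02 5.2, ST-03 74.7, ST-04 67.0 → max 74.7 km
Candidate 4: residuals ST-02 62.3, ST-03 10.4, ST-04 32.7 → max 62.3 km
Only Candidate 2 has all residuals ≈ 0.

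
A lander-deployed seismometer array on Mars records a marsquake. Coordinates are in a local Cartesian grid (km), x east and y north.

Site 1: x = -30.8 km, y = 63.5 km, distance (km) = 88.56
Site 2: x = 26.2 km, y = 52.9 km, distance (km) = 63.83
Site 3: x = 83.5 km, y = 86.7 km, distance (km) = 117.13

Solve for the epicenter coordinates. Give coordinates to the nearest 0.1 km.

Circle about each station: (x + 30.8)² + (y − 63.5)² = 88.56²; (x − 26.2)² + (y − 52.9)² = 63.83²; (x − 83.5)² + (y − 86.7)² = 117.13².
Subtracting the Site 1 equation from the Site 2 and Site 3 equations removes the quadratic terms:
114.0 x − 21.2 y = 2272.56
228.6 x + 46.4 y = 3631.69
Solving the 2×2 system: x ≈ 18.0, y ≈ -10.4 km.
Check against Site 1 (with the unrounded x, y): √((x + 30.8)²+(y − 63.5)²) = 88.57 ≈ 88.56 km. ✓

x ≈ 18.0 km, y ≈ -10.4 km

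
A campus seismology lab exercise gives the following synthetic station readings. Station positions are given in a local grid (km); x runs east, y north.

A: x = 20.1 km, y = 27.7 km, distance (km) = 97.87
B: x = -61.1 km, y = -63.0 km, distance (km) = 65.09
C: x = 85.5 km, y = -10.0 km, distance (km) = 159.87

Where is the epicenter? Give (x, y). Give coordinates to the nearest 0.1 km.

x ≈ -74.0 km, y ≈ 0.8 km

Circle about each station: (x − 20.1)² + (y − 27.7)² = 97.87²; (x + 61.1)² + (y + 63.0)² = 65.09²; (x − 85.5)² + (y + 10.0)² = 159.87².
Subtracting the A equation from the B and C equations removes the quadratic terms:
-162.4 x − 181.4 y = 11872.74
130.8 x − 75.4 y = -9740.93
Solving the 2×2 system: x ≈ -74.0, y ≈ 0.8 km.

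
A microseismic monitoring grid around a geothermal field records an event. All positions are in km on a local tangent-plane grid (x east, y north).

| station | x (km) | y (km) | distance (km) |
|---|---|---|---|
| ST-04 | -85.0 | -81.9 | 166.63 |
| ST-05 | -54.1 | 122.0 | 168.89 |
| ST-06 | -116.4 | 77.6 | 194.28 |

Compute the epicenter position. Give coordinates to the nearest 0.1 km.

Circle about each station: (x + 85.0)² + (y + 81.9)² = 166.63²; (x + 54.1)² + (y − 122.0)² = 168.89²; (x + 116.4)² + (y − 77.6)² = 194.28².
Subtracting the ST-04 equation from the ST-05 and ST-06 equations removes the quadratic terms:
61.8 x + 407.8 y = 3119.92
-62.8 x + 319.0 y = -4341.05
Solving the 2×2 system: x ≈ 61.0, y ≈ -1.6 km.
Check against ST-04 (with the unrounded x, y): √((x + 85.0)²+(y + 81.9)²) = 166.64 ≈ 166.63 km. ✓

(61.0, -1.6)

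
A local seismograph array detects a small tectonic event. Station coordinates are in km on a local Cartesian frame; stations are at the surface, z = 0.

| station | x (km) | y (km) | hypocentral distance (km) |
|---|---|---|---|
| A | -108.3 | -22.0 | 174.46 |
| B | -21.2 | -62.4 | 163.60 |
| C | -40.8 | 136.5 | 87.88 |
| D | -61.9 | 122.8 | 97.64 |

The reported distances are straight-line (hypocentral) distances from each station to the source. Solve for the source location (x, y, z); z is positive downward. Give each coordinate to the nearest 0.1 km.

Each station gives a sphere (x−x_i)² + (y−y_i)² + z² = d_i² (stations at z=0).
Subtracting the A sphere from B and C: z² cancels, leaving linear equations in x and y:
174.2 x − 80.8 y = -4198.36
135.0 x + 317.0 y = 30797.40
Solving: x ≈ 17.504, y ≈ 89.698 km (keep extra digits for the depth step; rounded: 17.5, 89.7).
Then from the A sphere: z² = 174.46² − (x + 108.3)² − (y + 22.0)² with x = 17.504, y = 89.698, so z ≈ 46.187 ≈ 46.2 km.

(17.5, 89.7, 46.2)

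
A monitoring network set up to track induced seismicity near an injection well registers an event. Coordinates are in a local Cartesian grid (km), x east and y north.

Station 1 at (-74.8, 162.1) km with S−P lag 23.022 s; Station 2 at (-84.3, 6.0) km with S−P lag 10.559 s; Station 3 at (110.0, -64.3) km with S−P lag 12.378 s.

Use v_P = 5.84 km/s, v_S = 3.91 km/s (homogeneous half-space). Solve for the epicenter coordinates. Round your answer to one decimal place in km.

Distance from S−P lag: d = Δt · v_P v_S / (v_P − v_S) = Δt · (5.84·3.91)/(5.84−3.91) ≈ 11.8313·Δt.
So d_Station 1 = 272.38, d_Station 2 = 124.93, d_Station 3 = 146.45 km.
Circle about each station: (x + 74.8)² + (y − 162.1)² = 272.38²; (x + 84.3)² + (y − 6.0)² = 124.93²; (x − 110.0)² + (y + 64.3)² = 146.45².
Subtracting the Station 1 equation from the Station 2 and Station 3 equations removes the quadratic terms:
-19.0 x − 312.2 y = 33854.40
369.6 x − 452.8 y = 37106.30
Solving the 2×2 system: x ≈ -30.2, y ≈ -106.6 km.
Check against Station 1 (with the unrounded x, y): √((x + 74.8)²+(y − 162.1)²) = 272.38 ≈ 272.38 km. ✓

x ≈ -30.2 km, y ≈ -106.6 km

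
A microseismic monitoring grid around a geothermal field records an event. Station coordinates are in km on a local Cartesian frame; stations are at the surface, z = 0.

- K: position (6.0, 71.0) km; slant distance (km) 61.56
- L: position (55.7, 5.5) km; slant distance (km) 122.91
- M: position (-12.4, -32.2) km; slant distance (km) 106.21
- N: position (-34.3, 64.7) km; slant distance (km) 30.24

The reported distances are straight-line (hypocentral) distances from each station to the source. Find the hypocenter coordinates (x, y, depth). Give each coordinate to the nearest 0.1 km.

Each station gives a sphere (x−x_i)² + (y−y_i)² + z² = d_i² (stations at z=0).
Subtracting the K sphere from L and M: z² cancels, leaving linear equations in x and y:
99.4 x − 131.0 y = -13261.49
-36.8 x − 206.4 y = -11377.33
Solving: x ≈ -49.206, y ≈ 63.896 km (keep extra digits for the depth step; rounded: -49.2, 63.9).
Then from the K sphere: z² = 61.56² − (x − 6.0)² − (y − 71.0)² with x = -49.206, y = 63.896, so z ≈ 26.296 ≈ 26.3 km.
Check against N (with the unrounded solution): distance 30.24 ≈ 30.24 km. ✓

x ≈ -49.2 km, y ≈ 63.9 km, depth ≈ 26.3 km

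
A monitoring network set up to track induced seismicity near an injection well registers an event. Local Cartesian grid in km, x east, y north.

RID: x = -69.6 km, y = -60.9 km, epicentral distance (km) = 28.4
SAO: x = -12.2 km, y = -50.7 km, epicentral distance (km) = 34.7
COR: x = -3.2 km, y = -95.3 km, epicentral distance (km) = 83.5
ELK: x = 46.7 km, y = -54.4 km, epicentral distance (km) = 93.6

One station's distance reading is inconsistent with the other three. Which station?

COR

Solve using three stations at a time. Using RID, SAO, ELK (subtract circle equations pairwise → linear system) gives (x, y) ≈ (-46.4, -44.4).
Distances from that point to each station vs reported:
  RID: calculated 28.5 vs reported 28.4 → residual 0.1 km
  SAO: calculated 34.8 vs reported 34.7 → residual 0.1 km
  COR: calculated 66.8 vs reported 83.5 → residual 16.7 km
  ELK: calculated 93.6 vs reported 93.6 → residual 0.0 km
RID, SAO, ELK are mutually consistent (residuals ≈ 0); COR is off by 16.7 km.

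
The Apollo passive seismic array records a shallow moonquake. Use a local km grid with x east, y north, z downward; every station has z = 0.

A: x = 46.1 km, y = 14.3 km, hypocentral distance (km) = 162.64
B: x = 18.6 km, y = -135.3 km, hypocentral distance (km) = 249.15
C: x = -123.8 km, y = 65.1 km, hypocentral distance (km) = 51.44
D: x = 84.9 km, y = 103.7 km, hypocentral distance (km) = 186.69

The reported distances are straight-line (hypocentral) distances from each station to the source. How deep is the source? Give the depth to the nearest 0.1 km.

39.9 km

Each station gives a sphere (x−x_i)² + (y−y_i)² + z² = d_i² (stations at z=0).
Subtracting the A sphere from B and C: z² cancels, leaving linear equations in x and y:
-55.0 x − 299.2 y = -19301.60
-339.8 x + 101.6 y = 41040.45
Solving: x ≈ -96.202, y ≈ 82.195 km (keep extra digits for the depth step; rounded: -96.2, 82.2).
Then from the A sphere: z² = 162.64² − (x − 46.1)² − (y − 14.3)² with x = -96.202, y = 82.195, so z ≈ 39.902 ≈ 39.9 km.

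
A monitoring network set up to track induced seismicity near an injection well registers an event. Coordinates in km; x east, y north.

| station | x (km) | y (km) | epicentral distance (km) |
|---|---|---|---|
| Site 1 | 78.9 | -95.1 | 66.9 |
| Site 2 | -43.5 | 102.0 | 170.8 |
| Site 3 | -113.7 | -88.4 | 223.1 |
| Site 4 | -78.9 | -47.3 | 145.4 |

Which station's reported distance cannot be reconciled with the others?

Site 3

Solve using three stations at a time. Using Site 1, Site 2, Site 4 (subtract circle equations pairwise → linear system) gives (x, y) ≈ (65.4, -29.6).
Distances from that point to each station vs reported:
  Site 1: calculated 66.9 vs reported 66.9 → residual 0.0 km
  Site 2: calculated 170.8 vs reported 170.8 → residual 0.0 km
  Site 3: calculated 188.5 vs reported 223.1 → residual 34.6 km
  Site 4: calculated 145.4 vs reported 145.4 → residual 0.0 km
Site 1, Site 2, Site 4 are mutually consistent (residuals ≈ 0); Site 3 is off by 34.6 km.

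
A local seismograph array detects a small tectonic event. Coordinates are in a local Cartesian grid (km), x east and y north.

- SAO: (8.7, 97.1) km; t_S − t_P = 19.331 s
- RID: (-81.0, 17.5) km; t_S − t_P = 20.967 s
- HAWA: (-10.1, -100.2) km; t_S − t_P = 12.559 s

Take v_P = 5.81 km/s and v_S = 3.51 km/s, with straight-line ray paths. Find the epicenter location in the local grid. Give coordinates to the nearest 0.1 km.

x ≈ 90.9 km, y ≈ -53.3 km

Distance from S−P lag: d = Δt · v_P v_S / (v_P − v_S) = Δt · (5.81·3.51)/(5.81−3.51) ≈ 8.8666·Δt.
So d_SAO = 171.40, d_RID = 185.91, d_HAWA = 111.36 km.
Circle about each station: (x − 8.7)² + (y − 97.1)² = 171.40²; (x + 81.0)² + (y − 17.5)² = 185.91²; (x + 10.1)² + (y + 100.2)² = 111.36².
Subtracting pairs of circle equations eliminates x²+y² and gives linear equations (the radical axes):
-179.4 x − 159.2 y = -7821.42
-37.6 x − 394.6 y = 17614.86
Solving the 2×2 system: x ≈ 90.9, y ≈ -53.3 km.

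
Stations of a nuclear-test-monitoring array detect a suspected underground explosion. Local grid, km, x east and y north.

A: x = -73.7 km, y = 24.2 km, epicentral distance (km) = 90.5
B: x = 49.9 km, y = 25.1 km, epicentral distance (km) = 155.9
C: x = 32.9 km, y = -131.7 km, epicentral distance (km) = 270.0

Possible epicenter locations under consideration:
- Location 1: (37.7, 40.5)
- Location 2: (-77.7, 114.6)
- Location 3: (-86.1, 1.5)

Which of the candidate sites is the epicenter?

Location 2

For each candidate, compare |candidate − station| to the reported distance:
Location 1: residuals A 22.1, B 136.3, C 97.7 → max 136.3 km
Location 2: residuals A 0.0, B 0.0, C 0.0 → max 0.0 km
Location 3: residuals A 64.6, B 17.9, C 91.4 → max 91.4 km
Only Location 2 has all residuals ≈ 0.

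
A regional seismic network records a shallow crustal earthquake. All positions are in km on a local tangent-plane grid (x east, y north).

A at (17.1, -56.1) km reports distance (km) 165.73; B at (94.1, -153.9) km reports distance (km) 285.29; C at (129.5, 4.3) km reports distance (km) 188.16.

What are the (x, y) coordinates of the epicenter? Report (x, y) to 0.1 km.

x ≈ -31.0 km, y ≈ 102.5 km

Circle about each station: (x − 17.1)² + (y + 56.1)² = 165.73²; (x − 94.1)² + (y + 153.9)² = 285.29²; (x − 129.5)² + (y − 4.3)² = 188.16².
Subtracting pairs of circle equations eliminates x²+y² and gives linear equations (the radical axes):
154.0 x − 195.6 y = -24823.55
224.8 x + 120.8 y = 5411.37
Solving the 2×2 system: x ≈ -31.0, y ≈ 102.5 km.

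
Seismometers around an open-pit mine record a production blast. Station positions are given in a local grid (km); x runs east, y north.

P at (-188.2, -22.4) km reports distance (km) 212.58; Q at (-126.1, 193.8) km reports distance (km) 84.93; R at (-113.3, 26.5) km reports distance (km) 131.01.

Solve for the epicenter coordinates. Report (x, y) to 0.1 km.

Circle about each station: (x + 188.2)² + (y + 22.4)² = 212.58²; (x + 126.1)² + (y − 193.8)² = 84.93²; (x + 113.3)² + (y − 26.5)² = 131.01².
Subtracting the P equation from the Q and R equations removes the quadratic terms:
124.2 x + 432.4 y = 55515.80
149.8 x + 97.8 y = 5644.78
Solving the 2×2 system: x ≈ -56.8, y ≈ 144.7 km.

x ≈ -56.8 km, y ≈ 144.7 km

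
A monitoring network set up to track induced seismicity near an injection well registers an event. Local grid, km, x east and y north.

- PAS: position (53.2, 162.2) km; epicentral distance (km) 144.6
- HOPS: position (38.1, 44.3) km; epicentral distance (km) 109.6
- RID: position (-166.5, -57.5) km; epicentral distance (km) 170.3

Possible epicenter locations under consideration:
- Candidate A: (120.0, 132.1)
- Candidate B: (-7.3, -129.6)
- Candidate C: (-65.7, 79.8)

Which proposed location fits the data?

Candidate C

For each candidate, compare |candidate − station| to the reported distance:
Candidate A: residuals PAS 71.3, HOPS 10.5, RID 173.3 → max 173.3 km
Candidate B: residuals PAS 153.4, HOPS 70.1, RID 4.5 → max 153.4 km
Candidate C: residuals PAS 0.1, HOPS 0.1, RID 0.0 → max 0.1 km
Only Candidate C has all residuals ≈ 0.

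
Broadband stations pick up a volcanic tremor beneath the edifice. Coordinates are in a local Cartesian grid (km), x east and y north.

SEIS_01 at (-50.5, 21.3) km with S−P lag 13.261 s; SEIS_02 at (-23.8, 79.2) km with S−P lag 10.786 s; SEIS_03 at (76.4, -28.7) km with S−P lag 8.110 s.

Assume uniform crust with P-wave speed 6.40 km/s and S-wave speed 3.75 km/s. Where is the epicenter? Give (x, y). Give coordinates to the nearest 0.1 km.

(67.4, 44.2)

Distance from S−P lag: d = Δt · v_P v_S / (v_P − v_S) = Δt · (6.40·3.75)/(6.40−3.75) ≈ 9.0566·Δt.
So d_SEIS_01 = 120.10, d_SEIS_02 = 97.68, d_SEIS_03 = 73.45 km.
Circle about each station: (x + 50.5)² + (y − 21.3)² = 120.10²; (x + 23.8)² + (y − 79.2)² = 97.68²; (x − 76.4)² + (y + 28.7)² = 73.45².
Subtracting the SEIS_01 equation from the SEIS_02 and SEIS_03 equations removes the quadratic terms:
53.4 x + 115.8 y = 8717.77
253.8 x − 100.0 y = 12685.82
Solving the 2×2 system: x ≈ 67.4, y ≈ 44.2 km.
Check against SEIS_01 (with the unrounded x, y): √((x + 50.5)²+(y − 21.3)²) = 120.10 ≈ 120.10 km. ✓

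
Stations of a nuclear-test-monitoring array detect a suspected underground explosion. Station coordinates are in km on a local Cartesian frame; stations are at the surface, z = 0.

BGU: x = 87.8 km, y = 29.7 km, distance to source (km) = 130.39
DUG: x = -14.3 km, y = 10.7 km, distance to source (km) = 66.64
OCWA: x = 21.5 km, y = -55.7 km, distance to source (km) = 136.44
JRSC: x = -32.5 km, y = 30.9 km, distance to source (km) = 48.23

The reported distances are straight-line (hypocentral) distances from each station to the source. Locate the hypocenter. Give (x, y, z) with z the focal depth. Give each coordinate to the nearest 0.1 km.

Each station gives a sphere (x−x_i)² + (y−y_i)² + z² = d_i² (stations at z=0).
Subtracting the BGU sphere from DUG and OCWA: z² cancels, leaving linear equations in x and y:
-204.2 x − 38.0 y = 4288.71
-132.6 x − 170.8 y = -6640.51
Solving: x ≈ -33.006, y ≈ 64.503 km (keep extra digits for the depth step; rounded: -33.0, 64.5).
Then from the BGU sphere: z² = 130.39² − (x − 87.8)² − (y − 29.7)² with x = -33.006, y = 64.503, so z ≈ 34.586 ≈ 34.6 km.

x ≈ -33.0 km, y ≈ 64.5 km, depth ≈ 34.6 km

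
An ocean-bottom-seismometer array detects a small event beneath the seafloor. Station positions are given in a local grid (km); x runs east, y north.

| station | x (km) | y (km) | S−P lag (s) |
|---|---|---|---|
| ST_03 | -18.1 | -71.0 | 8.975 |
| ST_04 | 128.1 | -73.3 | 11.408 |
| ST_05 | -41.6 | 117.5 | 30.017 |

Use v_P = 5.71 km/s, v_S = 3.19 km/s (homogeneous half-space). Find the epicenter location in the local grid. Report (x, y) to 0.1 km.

(46.0, -81.0)

Distance from S−P lag: d = Δt · v_P v_S / (v_P − v_S) = Δt · (5.71·3.19)/(5.71−3.19) ≈ 7.2281·Δt.
So d_ST_03 = 64.87, d_ST_04 = 82.46, d_ST_05 = 216.97 km.
Circle about each station: (x + 18.1)² + (y + 71.0)² = 64.87²; (x − 128.1)² + (y + 73.3)² = 82.46²; (x + 41.6)² + (y − 117.5)² = 216.97².
Subtracting the ST_03 equation from the ST_04 and ST_05 equations removes the quadratic terms:
292.4 x − 4.6 y = 13822.36
-47.0 x + 377.0 y = -32699.66
Solving the 2×2 system: x ≈ 46.0, y ≈ -81.0 km.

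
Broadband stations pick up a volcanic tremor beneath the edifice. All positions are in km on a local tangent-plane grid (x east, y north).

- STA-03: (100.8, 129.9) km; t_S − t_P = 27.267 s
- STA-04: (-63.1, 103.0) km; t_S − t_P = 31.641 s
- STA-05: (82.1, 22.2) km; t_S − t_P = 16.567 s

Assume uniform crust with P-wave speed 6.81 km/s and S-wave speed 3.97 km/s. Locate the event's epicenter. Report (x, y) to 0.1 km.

Distance from S−P lag: d = Δt · v_P v_S / (v_P − v_S) = Δt · (6.81·3.97)/(6.81−3.97) ≈ 9.5196·Δt.
So d_STA-03 = 259.57, d_STA-04 = 301.21, d_STA-05 = 157.71 km.
Circle about each station: (x − 100.8)² + (y − 129.9)² = 259.57²; (x + 63.1)² + (y − 103.0)² = 301.21²; (x − 82.1)² + (y − 22.2)² = 157.71².
Subtracting the STA-03 equation from the STA-04 and STA-05 equations removes the quadratic terms:
-327.8 x − 53.8 y = -35794.92
-37.4 x − 215.4 y = 22702.74
Solving the 2×2 system: x ≈ 130.2, y ≈ -128.0 km.
Check against STA-03 (with the unrounded x, y): √((x − 100.8)²+(y − 129.9)²) = 259.58 ≈ 259.57 km. ✓

(130.2, -128.0)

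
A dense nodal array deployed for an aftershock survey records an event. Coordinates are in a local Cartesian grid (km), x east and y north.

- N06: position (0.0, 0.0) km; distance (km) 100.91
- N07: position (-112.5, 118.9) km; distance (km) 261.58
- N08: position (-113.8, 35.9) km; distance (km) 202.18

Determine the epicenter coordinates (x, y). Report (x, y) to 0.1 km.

Circle about each station: x² + y² = 100.91²; (x + 112.5)² + (y − 118.9)² = 261.58²; (x + 113.8)² + (y − 35.9)² = 202.18².
Subtracting the N06 equation from the N07 and N08 equations removes the quadratic terms:
-225.0 x + 237.8 y = -31447.81
-227.6 x + 71.8 y = -16454.67
Solving the 2×2 system: x ≈ 43.6, y ≈ -91.0 km.

(43.6, -91.0)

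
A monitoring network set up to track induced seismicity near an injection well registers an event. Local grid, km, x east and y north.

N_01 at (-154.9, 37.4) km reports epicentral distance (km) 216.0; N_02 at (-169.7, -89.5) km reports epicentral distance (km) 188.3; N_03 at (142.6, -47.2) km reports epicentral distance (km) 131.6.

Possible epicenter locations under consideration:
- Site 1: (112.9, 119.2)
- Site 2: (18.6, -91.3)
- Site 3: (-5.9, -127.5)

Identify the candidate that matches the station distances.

Site 2

For each candidate, compare |candidate − station| to the reported distance:
Site 1: residuals N_01 64.0, N_02 163.0, N_03 37.4 → max 163.0 km
Site 2: residuals N_01 0.0, N_02 0.0, N_03 0.0 → max 0.0 km
Site 3: residuals N_01 6.2, N_02 20.1, N_03 37.2 → max 37.2 km
Only Site 2 has all residuals ≈ 0.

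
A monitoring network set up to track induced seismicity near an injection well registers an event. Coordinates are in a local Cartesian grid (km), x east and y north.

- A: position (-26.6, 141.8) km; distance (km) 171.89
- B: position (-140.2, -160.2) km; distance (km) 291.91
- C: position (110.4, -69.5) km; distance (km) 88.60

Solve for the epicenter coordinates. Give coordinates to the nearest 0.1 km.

91.7 km east, 17.1 km north

Circle about each station: (x + 26.6)² + (y − 141.8)² = 171.89²; (x + 140.2)² + (y + 160.2)² = 291.91²; (x − 110.4)² + (y + 69.5)² = 88.60².
Subtracting pairs of circle equations eliminates x²+y² and gives linear equations (the radical axes):
-227.2 x − 604.0 y = -31160.00
274.0 x − 422.6 y = 17899.82
Solving the 2×2 system: x ≈ 91.7, y ≈ 17.1 km.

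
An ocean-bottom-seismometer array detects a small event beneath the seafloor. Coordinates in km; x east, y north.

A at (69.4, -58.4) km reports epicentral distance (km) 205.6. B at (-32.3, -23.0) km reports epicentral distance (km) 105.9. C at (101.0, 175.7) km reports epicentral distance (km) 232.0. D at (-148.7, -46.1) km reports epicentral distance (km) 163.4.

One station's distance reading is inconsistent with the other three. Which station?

Solve using three stations at a time. Using A, B, C (subtract circle equations pairwise → linear system) gives (x, y) ≈ (-99.5, 58.9).
Distances from that point to each station vs reported:
  A: calculated 205.6 vs reported 205.6 → residual 0.0 km
  B: calculated 105.9 vs reported 105.9 → residual 0.0 km
  C: calculated 232.0 vs reported 232.0 → residual 0.0 km
  D: calculated 116.0 vs reported 163.4 → residual 47.4 km
A, B, C are mutually consistent (residuals ≈ 0); D is off by 47.4 km.

D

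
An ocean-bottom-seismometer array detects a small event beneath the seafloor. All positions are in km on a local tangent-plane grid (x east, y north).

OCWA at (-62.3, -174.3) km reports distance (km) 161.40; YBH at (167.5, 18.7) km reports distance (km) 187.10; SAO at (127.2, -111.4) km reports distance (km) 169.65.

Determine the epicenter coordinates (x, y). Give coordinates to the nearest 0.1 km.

Circle about each station: (x + 62.3)² + (y + 174.3)² = 161.40²; (x − 167.5)² + (y − 18.7)² = 187.10²; (x − 127.2)² + (y + 111.4)² = 169.65².
Subtracting pairs of circle equations eliminates x²+y² and gives linear equations (the radical axes):
459.6 x + 386.0 y = -14812.29
379.0 x + 125.8 y = -8403.14
Solving the 2×2 system: x ≈ -15.6, y ≈ -19.8 km.

-15.6 km east, -19.8 km north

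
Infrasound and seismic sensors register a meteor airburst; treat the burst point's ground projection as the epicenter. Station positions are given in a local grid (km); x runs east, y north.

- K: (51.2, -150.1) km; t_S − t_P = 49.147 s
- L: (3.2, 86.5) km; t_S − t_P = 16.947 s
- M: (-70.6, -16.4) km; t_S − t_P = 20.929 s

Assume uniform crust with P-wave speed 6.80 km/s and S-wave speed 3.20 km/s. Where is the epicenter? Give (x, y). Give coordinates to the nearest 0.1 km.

(-97.1, 107.3)

Distance from S−P lag: d = Δt · v_P v_S / (v_P − v_S) = Δt · (6.80·3.20)/(6.80−3.20) ≈ 6.0444·Δt.
So d_K = 297.07, d_L = 102.44, d_M = 126.50 km.
Circle about each station: (x − 51.2)² + (y + 150.1)² = 297.07²; (x − 3.2)² + (y − 86.5)² = 102.44²; (x + 70.6)² + (y + 16.4)² = 126.50².
Subtracting the K equation from the L and M equations removes the quadratic terms:
-96.0 x + 473.2 y = 60097.67
-243.6 x + 267.4 y = 52350.20
Solving the 2×2 system: x ≈ -97.1, y ≈ 107.3 km.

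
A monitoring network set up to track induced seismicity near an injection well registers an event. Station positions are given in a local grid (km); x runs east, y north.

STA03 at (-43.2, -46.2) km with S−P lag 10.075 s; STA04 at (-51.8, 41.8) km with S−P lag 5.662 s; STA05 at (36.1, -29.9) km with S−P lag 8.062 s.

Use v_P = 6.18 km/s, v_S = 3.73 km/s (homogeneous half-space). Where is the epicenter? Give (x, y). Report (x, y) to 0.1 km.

(1.3, 37.5)

Distance from S−P lag: d = Δt · v_P v_S / (v_P − v_S) = Δt · (6.18·3.73)/(6.18−3.73) ≈ 9.4087·Δt.
So d_STA03 = 94.79, d_STA04 = 53.27, d_STA05 = 75.85 km.
Circle about each station: (x + 43.2)² + (y + 46.2)² = 94.79²; (x + 51.8)² + (y − 41.8)² = 53.27²; (x − 36.1)² + (y + 29.9)² = 75.85².
Subtracting the STA03 equation from the STA04 and STA05 equations removes the quadratic terms:
-17.2 x + 176.0 y = 6577.25
158.6 x + 32.6 y = 1428.46
Solving the 2×2 system: x ≈ 1.3, y ≈ 37.5 km.
Check against STA03 (with the unrounded x, y): √((x + 43.2)²+(y + 46.2)²) = 94.79 ≈ 94.79 km. ✓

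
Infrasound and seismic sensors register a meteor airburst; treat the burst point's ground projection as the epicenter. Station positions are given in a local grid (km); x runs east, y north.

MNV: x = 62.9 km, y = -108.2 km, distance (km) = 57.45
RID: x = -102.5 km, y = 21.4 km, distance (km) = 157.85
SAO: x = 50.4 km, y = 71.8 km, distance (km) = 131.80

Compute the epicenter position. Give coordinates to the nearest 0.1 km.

(33.4, -58.9)

Circle about each station: (x − 62.9)² + (y + 108.2)² = 57.45²; (x + 102.5)² + (y − 21.4)² = 157.85²; (x − 50.4)² + (y − 71.8)² = 131.80².
Subtracting the MNV equation from the RID and SAO equations removes the quadratic terms:
-330.8 x + 259.2 y = -26315.56
-25.0 x + 360.0 y = -22038.99
Solving the 2×2 system: x ≈ 33.4, y ≈ -58.9 km.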